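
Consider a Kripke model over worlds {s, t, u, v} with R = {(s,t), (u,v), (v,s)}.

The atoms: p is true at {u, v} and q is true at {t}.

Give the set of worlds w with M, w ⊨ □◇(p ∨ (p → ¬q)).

{t, u, v}

s: successors {t}; ◇(p ∨ (p → ¬q)) there: t:F. ✗
t: no successors, so □◇(p ∨ (p → ¬q)) holds vacuously. ✓
u: successors {v}; ◇(p ∨ (p → ¬q)) there: v:T. ✓
v: successors {s}; ◇(p ∨ (p → ¬q)) there: s:T. ✓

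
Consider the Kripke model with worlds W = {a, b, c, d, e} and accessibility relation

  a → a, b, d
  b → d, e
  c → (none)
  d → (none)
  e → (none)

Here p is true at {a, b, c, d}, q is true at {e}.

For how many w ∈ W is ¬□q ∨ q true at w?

a: ¬□q is T, q is F. ✓
b: ¬□q is T, q is F. ✓
c: ¬□q is F, q is F. ✗
d: ¬□q is F, q is F. ✗
e: ¬□q is F, q is T. ✓
Satisfying worlds: {a, b, e}.

3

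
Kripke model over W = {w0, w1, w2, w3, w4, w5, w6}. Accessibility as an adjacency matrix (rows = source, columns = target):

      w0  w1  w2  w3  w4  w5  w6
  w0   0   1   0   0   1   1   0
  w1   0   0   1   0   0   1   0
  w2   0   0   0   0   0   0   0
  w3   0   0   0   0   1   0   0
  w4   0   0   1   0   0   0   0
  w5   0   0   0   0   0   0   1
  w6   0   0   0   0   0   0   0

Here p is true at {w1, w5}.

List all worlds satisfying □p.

w0: successors {w1, w4, w5}; p there: w1:T, w4:F, w5:T. ✗
w1: successors {w2, w5}; p there: w2:F, w5:T. ✗
w2: no successors, so □p holds vacuously. ✓
w3: successors {w4}; p there: w4:F. ✗
w4: successors {w2}; p there: w2:F. ✗
w5: successors {w6}; p there: w6:F. ✗
w6: no successors, so □p holds vacuously. ✓

{w2, w6}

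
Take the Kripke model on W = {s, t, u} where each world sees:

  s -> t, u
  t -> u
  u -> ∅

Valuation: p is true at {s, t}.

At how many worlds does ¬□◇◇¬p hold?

2

s: □◇◇¬p is F. ✓
t: □◇◇¬p is F. ✓
u: □◇◇¬p is T. ✗
Satisfying worlds: {s, t}.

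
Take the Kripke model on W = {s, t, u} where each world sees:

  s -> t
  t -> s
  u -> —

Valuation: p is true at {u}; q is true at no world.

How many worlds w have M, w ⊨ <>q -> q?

3

s: <>q is F, q is F. ✓
t: <>q is F, q is F. ✓
u: <>q is F, q is F. ✓
Satisfying worlds: {s, t, u}.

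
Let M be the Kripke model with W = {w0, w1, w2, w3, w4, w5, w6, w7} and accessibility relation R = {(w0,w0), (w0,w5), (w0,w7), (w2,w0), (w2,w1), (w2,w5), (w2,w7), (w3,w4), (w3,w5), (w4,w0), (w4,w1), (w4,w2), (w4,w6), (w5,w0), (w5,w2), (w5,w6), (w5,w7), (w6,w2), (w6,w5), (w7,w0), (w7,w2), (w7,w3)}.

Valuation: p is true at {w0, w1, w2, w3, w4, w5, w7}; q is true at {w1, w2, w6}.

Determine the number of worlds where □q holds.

w0: successors {w0, w5, w7}; q there: w0:F, w5:F, w7:F. ✗
w1: no successors, so □q holds vacuously. ✓
w2: successors {w0, w1, w5, w7}; q there: w0:F, w1:T, w5:F, w7:F. ✗
w3: successors {w4, w5}; q there: w4:F, w5:F. ✗
w4: successors {w0, w1, w2, w6}; q there: w0:F, w1:T, w2:T, w6:T. ✗
w5: successors {w0, w2, w6, w7}; q there: w0:F, w2:T, w6:T, w7:F. ✗
w6: successors {w2, w5}; q there: w2:T, w5:F. ✗
w7: successors {w0, w2, w3}; q there: w0:F, w2:T, w3:F. ✗
Satisfying worlds: {w1}.

1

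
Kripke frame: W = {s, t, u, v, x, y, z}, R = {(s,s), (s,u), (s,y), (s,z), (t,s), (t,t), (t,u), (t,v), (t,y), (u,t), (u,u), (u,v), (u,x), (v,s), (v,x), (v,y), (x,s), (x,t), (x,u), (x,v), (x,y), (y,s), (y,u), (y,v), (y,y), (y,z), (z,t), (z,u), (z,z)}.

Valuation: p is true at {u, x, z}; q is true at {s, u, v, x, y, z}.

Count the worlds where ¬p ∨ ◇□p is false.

s: ¬p is T, ◇□p is F. ✓
t: ¬p is T, ◇□p is F. ✓
u: ¬p is F, ◇□p is F. ✗
v: ¬p is T, ◇□p is F. ✓
x: ¬p is F, ◇□p is F. ✗
y: ¬p is T, ◇□p is F. ✓
z: ¬p is F, ◇□p is F. ✗
Satisfying worlds: {s, t, v, y}.
So ¬p ∨ ◇□p fails at the other 3 worlds.

3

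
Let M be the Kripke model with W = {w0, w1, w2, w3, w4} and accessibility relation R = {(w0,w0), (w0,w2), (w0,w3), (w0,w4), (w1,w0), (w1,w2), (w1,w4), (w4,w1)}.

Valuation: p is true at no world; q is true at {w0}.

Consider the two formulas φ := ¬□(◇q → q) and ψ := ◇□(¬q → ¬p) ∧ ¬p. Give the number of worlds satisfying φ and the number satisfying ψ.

1 and 3

For ¬□(◇q → q):
w0: □(◇q → q) is T. ✗
w1: □(◇q → q) is T. ✗
w2: □(◇q → q) is T. ✗
w3: □(◇q → q) is T. ✗
w4: □(◇q → q) is F. ✓
— 1 world.
For ◇□(¬q → ¬p) ∧ ¬p:
w0: ◇□(¬q → ¬p) is T, ¬p is T. ✓
w1: ◇□(¬q → ¬p) is T, ¬p is T. ✓
w2: ◇□(¬q → ¬p) is F, ¬p is T. ✗
w3: ◇□(¬q → ¬p) is F, ¬p is T. ✗
w4: ◇□(¬q → ¬p) is T, ¬p is T. ✓
— 3 worlds.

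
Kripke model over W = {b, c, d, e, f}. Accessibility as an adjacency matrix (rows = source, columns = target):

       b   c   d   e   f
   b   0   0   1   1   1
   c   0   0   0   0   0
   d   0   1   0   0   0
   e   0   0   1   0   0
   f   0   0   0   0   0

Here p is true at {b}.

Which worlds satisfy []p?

{c, f}

b: successors {d, e, f}; p there: d:F, e:F, f:F. ✗
c: no successors, so []p holds vacuously. ✓
d: successors {c}; p there: c:F. ✗
e: successors {d}; p there: d:F. ✗
f: no successors, so []p holds vacuously. ✓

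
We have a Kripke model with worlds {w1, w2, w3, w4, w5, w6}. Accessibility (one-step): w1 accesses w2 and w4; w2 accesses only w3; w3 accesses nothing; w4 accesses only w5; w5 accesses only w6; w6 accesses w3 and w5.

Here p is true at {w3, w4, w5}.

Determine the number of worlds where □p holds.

4

w1: successors {w2, w4}; p there: w2:F, w4:T. ✗
w2: successors {w3}; p there: w3:T. ✓
w3: no successors, so □p holds vacuously. ✓
w4: successors {w5}; p there: w5:T. ✓
w5: successors {w6}; p there: w6:F. ✗
w6: successors {w3, w5}; p there: w3:T, w5:T. ✓
Satisfying worlds: {w2, w3, w4, w6}.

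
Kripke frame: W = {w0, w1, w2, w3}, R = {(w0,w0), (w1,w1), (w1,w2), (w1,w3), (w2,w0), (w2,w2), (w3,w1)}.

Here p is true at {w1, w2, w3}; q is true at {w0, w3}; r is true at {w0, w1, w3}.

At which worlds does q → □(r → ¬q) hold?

{w1, w2, w3}

w0: q is T, □(r → ¬q) is F. ✗
w1: q is F, □(r → ¬q) is F. ✓
w2: q is F, □(r → ¬q) is F. ✓
w3: q is T, □(r → ¬q) is T. ✓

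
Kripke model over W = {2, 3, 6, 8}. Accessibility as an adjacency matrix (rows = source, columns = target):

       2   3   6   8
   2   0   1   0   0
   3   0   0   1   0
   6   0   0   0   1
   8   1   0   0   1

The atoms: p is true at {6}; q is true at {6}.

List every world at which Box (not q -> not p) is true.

{2, 3, 6, 8}

2: successors {3}; not q -> not p there: 3:T. ✓
3: successors {6}; not q -> not p there: 6:T. ✓
6: successors {8}; not q -> not p there: 8:T. ✓
8: successors {2, 8}; not q -> not p there: 2:T, 8:T. ✓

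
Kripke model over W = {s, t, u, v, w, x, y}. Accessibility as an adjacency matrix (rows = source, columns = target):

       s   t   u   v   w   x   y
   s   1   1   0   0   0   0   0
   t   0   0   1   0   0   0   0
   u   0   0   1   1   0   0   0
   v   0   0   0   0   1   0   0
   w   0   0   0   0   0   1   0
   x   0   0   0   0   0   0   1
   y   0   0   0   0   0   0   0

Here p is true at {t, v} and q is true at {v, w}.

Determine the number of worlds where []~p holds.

s: successors {s, t}; ~p there: s:T, t:F. ✗
t: successors {u}; ~p there: u:T. ✓
u: successors {u, v}; ~p there: u:T, v:F. ✗
v: successors {w}; ~p there: w:T. ✓
w: successors {x}; ~p there: x:T. ✓
x: successors {y}; ~p there: y:T. ✓
y: no successors, so []~p holds vacuously. ✓
Satisfying worlds: {t, v, w, x, y}.

5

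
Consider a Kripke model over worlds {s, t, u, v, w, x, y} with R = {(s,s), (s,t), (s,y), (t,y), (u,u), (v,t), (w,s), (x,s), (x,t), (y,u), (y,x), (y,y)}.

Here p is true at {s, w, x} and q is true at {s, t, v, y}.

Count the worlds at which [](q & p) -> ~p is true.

s: [](q & p) is F, ~p is F. ✓
t: [](q & p) is F, ~p is T. ✓
u: [](q & p) is F, ~p is T. ✓
v: [](q & p) is F, ~p is T. ✓
w: [](q & p) is T, ~p is F. ✗
x: [](q & p) is F, ~p is F. ✓
y: [](q & p) is F, ~p is T. ✓
Satisfying worlds: {s, t, u, v, x, y}.

6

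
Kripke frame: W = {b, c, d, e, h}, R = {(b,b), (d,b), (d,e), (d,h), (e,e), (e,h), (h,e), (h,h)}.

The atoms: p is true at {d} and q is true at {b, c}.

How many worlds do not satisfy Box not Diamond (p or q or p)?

2

b: successors {b}; not Diamond (p or q or p) there: b:F. ✗
c: no successors, so Box not Diamond (p or q or p) holds vacuously. ✓
d: successors {b, e, h}; not Diamond (p or q or p) there: b:F, e:T, h:T. ✗
e: successors {e, h}; not Diamond (p or q or p) there: e:T, h:T. ✓
h: successors {e, h}; not Diamond (p or q or p) there: e:T, h:T. ✓
Satisfying worlds: {c, e, h}.
So Box not Diamond (p or q or p) fails at the other 2 worlds.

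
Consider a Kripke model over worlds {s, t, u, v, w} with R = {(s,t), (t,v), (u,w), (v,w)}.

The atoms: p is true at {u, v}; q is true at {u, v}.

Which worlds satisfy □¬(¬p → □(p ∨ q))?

{w}

s: successors {t}; ¬(¬p → □(p ∨ q)) there: t:F. ✗
t: successors {v}; ¬(¬p → □(p ∨ q)) there: v:F. ✗
u: successors {w}; ¬(¬p → □(p ∨ q)) there: w:F. ✗
v: successors {w}; ¬(¬p → □(p ∨ q)) there: w:F. ✗
w: no successors, so □¬(¬p → □(p ∨ q)) holds vacuously. ✓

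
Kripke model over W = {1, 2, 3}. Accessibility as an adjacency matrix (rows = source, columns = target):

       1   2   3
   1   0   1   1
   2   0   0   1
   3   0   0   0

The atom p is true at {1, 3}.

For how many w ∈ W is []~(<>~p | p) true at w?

1

1: successors {2, 3}; ~(<>~p | p) there: 2:T, 3:F. ✗
2: successors {3}; ~(<>~p | p) there: 3:F. ✗
3: no successors, so []~(<>~p | p) holds vacuously. ✓
Satisfying worlds: {3}.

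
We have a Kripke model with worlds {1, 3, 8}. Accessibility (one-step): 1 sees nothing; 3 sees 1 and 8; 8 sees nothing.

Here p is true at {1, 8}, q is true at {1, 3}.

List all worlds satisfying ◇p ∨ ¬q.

{3, 8}

1: ◇p is F, ¬q is F. ✗
3: ◇p is T, ¬q is F. ✓
8: ◇p is F, ¬q is T. ✓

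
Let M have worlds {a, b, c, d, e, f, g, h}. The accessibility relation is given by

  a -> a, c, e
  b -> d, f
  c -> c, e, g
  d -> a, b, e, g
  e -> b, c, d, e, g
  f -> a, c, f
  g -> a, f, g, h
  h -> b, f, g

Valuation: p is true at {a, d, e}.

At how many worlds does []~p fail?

7

a: successors {a, c, e}; ~p there: a:F, c:T, e:F. ✗
b: successors {d, f}; ~p there: d:F, f:T. ✗
c: successors {c, e, g}; ~p there: c:T, e:F, g:T. ✗
d: successors {a, b, e, g}; ~p there: a:F, b:T, e:F, g:T. ✗
e: successors {b, c, d, e, g}; ~p there: b:T, c:T, d:F, e:F, g:T. ✗
f: successors {a, c, f}; ~p there: a:F, c:T, f:T. ✗
g: successors {a, f, g, h}; ~p there: a:F, f:T, g:T, h:T. ✗
h: successors {b, f, g}; ~p there: b:T, f:T, g:T. ✓
Satisfying worlds: {h}.
So []~p fails at the other 7 worlds.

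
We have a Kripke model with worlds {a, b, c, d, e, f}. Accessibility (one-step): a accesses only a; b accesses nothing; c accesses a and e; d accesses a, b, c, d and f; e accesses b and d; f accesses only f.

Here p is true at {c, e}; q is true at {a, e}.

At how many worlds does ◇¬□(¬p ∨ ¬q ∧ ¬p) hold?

a: successors {a}; ¬□(¬p ∨ ¬q ∧ ¬p) there: a:F. ✗
b: no successors, so ◇¬□(¬p ∨ ¬q ∧ ¬p) fails. ✗
c: successors {a, e}; ¬□(¬p ∨ ¬q ∧ ¬p) there: a:F, e:F. ✗
d: successors {a, b, c, d, f}; ¬□(¬p ∨ ¬q ∧ ¬p) there: a:F, b:F, c:T, d:T, f:F. ✓
e: successors {b, d}; ¬□(¬p ∨ ¬q ∧ ¬p) there: b:F, d:T. ✓
f: successors {f}; ¬□(¬p ∨ ¬q ∧ ¬p) there: f:F. ✗
Satisfying worlds: {d, e}.

2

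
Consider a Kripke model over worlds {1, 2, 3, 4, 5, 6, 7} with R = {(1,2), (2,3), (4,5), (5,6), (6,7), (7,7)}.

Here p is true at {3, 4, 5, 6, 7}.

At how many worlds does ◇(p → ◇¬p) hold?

1: successors {2}; p → ◇¬p there: 2:T. ✓
2: successors {3}; p → ◇¬p there: 3:F. ✗
3: no successors, so ◇(p → ◇¬p) fails. ✗
4: successors {5}; p → ◇¬p there: 5:F. ✗
5: successors {6}; p → ◇¬p there: 6:F. ✗
6: successors {7}; p → ◇¬p there: 7:F. ✗
7: successors {7}; p → ◇¬p there: 7:F. ✗
Satisfying worlds: {1}.

1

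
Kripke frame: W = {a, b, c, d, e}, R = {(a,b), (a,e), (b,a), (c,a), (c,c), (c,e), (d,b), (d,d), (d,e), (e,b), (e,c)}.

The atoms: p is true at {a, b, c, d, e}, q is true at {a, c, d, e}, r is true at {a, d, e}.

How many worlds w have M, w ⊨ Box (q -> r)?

3

a: successors {b, e}; q -> r there: b:T, e:T. ✓
b: successors {a}; q -> r there: a:T. ✓
c: successors {a, c, e}; q -> r there: a:T, c:F, e:T. ✗
d: successors {b, d, e}; q -> r there: b:T, d:T, e:T. ✓
e: successors {b, c}; q -> r there: b:T, c:F. ✗
Satisfying worlds: {a, b, d}.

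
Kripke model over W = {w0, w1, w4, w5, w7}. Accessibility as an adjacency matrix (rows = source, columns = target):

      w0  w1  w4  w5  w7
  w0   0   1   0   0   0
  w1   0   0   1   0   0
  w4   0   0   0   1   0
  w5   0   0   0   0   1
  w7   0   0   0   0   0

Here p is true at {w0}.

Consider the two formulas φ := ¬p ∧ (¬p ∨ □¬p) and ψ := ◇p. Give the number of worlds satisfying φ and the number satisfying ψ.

4 and 0

For ¬p ∧ (¬p ∨ □¬p):
w0: ¬p is F, ¬p ∨ □¬p is T. ✗
w1: ¬p is T, ¬p ∨ □¬p is T. ✓
w4: ¬p is T, ¬p ∨ □¬p is T. ✓
w5: ¬p is T, ¬p ∨ □¬p is T. ✓
w7: ¬p is T, ¬p ∨ □¬p is T. ✓
— 4 worlds.
For ◇p:
w0: successors {w1}; p there: w1:F. ✗
w1: successors {w4}; p there: w4:F. ✗
w4: successors {w5}; p there: w5:F. ✗
w5: successors {w7}; p there: w7:F. ✗
w7: no successors, so ◇p fails. ✗
— 0 worlds.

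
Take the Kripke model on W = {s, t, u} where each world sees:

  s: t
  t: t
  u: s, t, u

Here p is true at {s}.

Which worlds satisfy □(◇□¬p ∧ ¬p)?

{s, t}

s: successors {t}; ◇□¬p ∧ ¬p there: t:T. ✓
t: successors {t}; ◇□¬p ∧ ¬p there: t:T. ✓
u: successors {s, t, u}; ◇□¬p ∧ ¬p there: s:F, t:T, u:T. ✗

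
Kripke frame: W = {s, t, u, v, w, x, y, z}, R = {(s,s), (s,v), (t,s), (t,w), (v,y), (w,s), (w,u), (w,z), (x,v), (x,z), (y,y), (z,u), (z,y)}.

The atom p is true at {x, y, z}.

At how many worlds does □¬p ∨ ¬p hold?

5

s: □¬p is T, ¬p is T. ✓
t: □¬p is T, ¬p is T. ✓
u: □¬p is T, ¬p is T. ✓
v: □¬p is F, ¬p is T. ✓
w: □¬p is F, ¬p is T. ✓
x: □¬p is F, ¬p is F. ✗
y: □¬p is F, ¬p is F. ✗
z: □¬p is F, ¬p is F. ✗
Satisfying worlds: {s, t, u, v, w}.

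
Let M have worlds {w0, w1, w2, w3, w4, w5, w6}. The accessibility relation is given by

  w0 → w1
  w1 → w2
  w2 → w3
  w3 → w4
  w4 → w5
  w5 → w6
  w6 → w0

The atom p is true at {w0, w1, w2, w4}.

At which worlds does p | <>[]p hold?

w0: p is T, <>[]p is T. ✓
w1: p is T, <>[]p is F. ✓
w2: p is T, <>[]p is T. ✓
w3: p is F, <>[]p is F. ✗
w4: p is T, <>[]p is F. ✓
w5: p is F, <>[]p is T. ✓
w6: p is F, <>[]p is T. ✓

{w0, w1, w2, w4, w5, w6}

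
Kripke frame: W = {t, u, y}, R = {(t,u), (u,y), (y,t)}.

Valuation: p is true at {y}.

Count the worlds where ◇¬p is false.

t: successors {u}; ¬p there: u:T. ✓
u: successors {y}; ¬p there: y:F. ✗
y: successors {t}; ¬p there: t:T. ✓
Satisfying worlds: {t, y}.
So ◇¬p fails at the other 1 world.

1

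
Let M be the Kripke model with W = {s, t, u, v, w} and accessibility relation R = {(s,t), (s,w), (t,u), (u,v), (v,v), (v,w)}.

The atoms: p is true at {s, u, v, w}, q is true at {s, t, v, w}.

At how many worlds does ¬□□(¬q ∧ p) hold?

s: □□(¬q ∧ p) is T. ✗
t: □□(¬q ∧ p) is F. ✓
u: □□(¬q ∧ p) is F. ✓
v: □□(¬q ∧ p) is F. ✓
w: □□(¬q ∧ p) is T. ✗
Satisfying worlds: {t, u, v}.

3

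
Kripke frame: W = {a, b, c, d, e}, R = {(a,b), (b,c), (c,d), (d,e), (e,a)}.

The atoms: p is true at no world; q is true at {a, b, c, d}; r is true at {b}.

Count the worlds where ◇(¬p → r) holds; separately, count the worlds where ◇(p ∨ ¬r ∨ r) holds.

1 and 5

For ◇(¬p → r):
a: successors {b}; ¬p → r there: b:T. ✓
b: successors {c}; ¬p → r there: c:F. ✗
c: successors {d}; ¬p → r there: d:F. ✗
d: successors {e}; ¬p → r there: e:F. ✗
e: successors {a}; ¬p → r there: a:F. ✗
— 1 world.
For ◇(p ∨ ¬r ∨ r):
a: successors {b}; p ∨ ¬r ∨ r there: b:T. ✓
b: successors {c}; p ∨ ¬r ∨ r there: c:T. ✓
c: successors {d}; p ∨ ¬r ∨ r there: d:T. ✓
d: successors {e}; p ∨ ¬r ∨ r there: e:T. ✓
e: successors {a}; p ∨ ¬r ∨ r there: a:T. ✓
— 5 worlds.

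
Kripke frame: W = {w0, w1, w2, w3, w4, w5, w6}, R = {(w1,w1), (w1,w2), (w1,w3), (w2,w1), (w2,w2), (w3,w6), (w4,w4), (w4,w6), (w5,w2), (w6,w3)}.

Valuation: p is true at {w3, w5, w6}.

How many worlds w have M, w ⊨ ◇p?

4

w0: no successors, so ◇p fails. ✗
w1: successors {w1, w2, w3}; p there: w1:F, w2:F, w3:T. ✓
w2: successors {w1, w2}; p there: w1:F, w2:F. ✗
w3: successors {w6}; p there: w6:T. ✓
w4: successors {w4, w6}; p there: w4:F, w6:T. ✓
w5: successors {w2}; p there: w2:F. ✗
w6: successors {w3}; p there: w3:T. ✓
Satisfying worlds: {w1, w3, w4, w6}.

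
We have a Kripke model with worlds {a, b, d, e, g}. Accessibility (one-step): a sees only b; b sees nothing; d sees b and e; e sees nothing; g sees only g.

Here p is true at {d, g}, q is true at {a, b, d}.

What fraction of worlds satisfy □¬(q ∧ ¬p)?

3/5

a: successors {b}; ¬(q ∧ ¬p) there: b:F. ✗
b: no successors, so □¬(q ∧ ¬p) holds vacuously. ✓
d: successors {b, e}; ¬(q ∧ ¬p) there: b:F, e:T. ✗
e: no successors, so □¬(q ∧ ¬p) holds vacuously. ✓
g: successors {g}; ¬(q ∧ ¬p) there: g:T. ✓
That's 3 of 5 worlds, so 3/5.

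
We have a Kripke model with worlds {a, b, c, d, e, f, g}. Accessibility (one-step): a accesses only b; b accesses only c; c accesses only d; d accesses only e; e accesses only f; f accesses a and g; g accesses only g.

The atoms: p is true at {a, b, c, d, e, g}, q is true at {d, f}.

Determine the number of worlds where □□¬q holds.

a: successors {b}; □¬q there: b:T. ✓
b: successors {c}; □¬q there: c:F. ✗
c: successors {d}; □¬q there: d:T. ✓
d: successors {e}; □¬q there: e:F. ✗
e: successors {f}; □¬q there: f:T. ✓
f: successors {a, g}; □¬q there: a:T, g:T. ✓
g: successors {g}; □¬q there: g:T. ✓
Satisfying worlds: {a, c, e, f, g}.

5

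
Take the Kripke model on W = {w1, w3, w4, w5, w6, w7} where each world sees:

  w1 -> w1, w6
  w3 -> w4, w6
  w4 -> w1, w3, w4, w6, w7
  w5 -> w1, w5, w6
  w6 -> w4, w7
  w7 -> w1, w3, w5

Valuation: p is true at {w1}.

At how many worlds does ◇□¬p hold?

w1: successors {w1, w6}; □¬p there: w1:F, w6:T. ✓
w3: successors {w4, w6}; □¬p there: w4:F, w6:T. ✓
w4: successors {w1, w3, w4, w6, w7}; □¬p there: w1:F, w3:T, w4:F, w6:T, w7:F. ✓
w5: successors {w1, w5, w6}; □¬p there: w1:F, w5:F, w6:T. ✓
w6: successors {w4, w7}; □¬p there: w4:F, w7:F. ✗
w7: successors {w1, w3, w5}; □¬p there: w1:F, w3:T, w5:F. ✓
Satisfying worlds: {w1, w3, w4, w5, w7}.

5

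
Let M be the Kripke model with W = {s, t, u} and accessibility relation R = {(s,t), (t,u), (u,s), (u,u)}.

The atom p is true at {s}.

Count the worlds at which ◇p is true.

s: successors {t}; p there: t:F. ✗
t: successors {u}; p there: u:F. ✗
u: successors {s, u}; p there: s:T, u:F. ✓
Satisfying worlds: {u}.

1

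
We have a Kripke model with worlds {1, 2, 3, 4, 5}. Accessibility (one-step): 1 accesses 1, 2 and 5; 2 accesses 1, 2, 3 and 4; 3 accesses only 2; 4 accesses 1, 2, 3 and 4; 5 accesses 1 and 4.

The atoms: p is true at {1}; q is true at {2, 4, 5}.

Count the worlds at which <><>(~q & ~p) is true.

1: successors {1, 2, 5}; <>(~q & ~p) there: 1:F, 2:T, 5:F. ✓
2: successors {1, 2, 3, 4}; <>(~q & ~p) there: 1:F, 2:T, 3:F, 4:T. ✓
3: successors {2}; <>(~q & ~p) there: 2:T. ✓
4: successors {1, 2, 3, 4}; <>(~q & ~p) there: 1:F, 2:T, 3:F, 4:T. ✓
5: successors {1, 4}; <>(~q & ~p) there: 1:F, 4:T. ✓
Satisfying worlds: {1, 2, 3, 4, 5}.

5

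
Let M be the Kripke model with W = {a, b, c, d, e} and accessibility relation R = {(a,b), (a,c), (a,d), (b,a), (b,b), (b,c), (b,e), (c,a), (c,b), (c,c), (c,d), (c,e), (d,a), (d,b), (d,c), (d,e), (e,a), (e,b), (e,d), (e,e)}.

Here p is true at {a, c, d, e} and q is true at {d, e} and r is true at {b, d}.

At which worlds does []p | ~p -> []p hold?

a: []p | ~p is F, []p is F. ✓
b: []p | ~p is T, []p is F. ✗
c: []p | ~p is F, []p is F. ✓
d: []p | ~p is F, []p is F. ✓
e: []p | ~p is F, []p is F. ✓

{a, c, d, e}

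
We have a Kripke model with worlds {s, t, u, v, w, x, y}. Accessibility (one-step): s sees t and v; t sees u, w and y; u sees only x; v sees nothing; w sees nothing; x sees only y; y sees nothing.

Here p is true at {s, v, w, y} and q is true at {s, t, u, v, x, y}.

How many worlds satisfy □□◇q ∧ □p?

4

s: □□◇q is F, □p is F. ✗
t: □□◇q is T, □p is F. ✗
u: □□◇q is F, □p is F. ✗
v: □□◇q is T, □p is T. ✓
w: □□◇q is T, □p is T. ✓
x: □□◇q is T, □p is T. ✓
y: □□◇q is T, □p is T. ✓
Satisfying worlds: {v, w, x, y}.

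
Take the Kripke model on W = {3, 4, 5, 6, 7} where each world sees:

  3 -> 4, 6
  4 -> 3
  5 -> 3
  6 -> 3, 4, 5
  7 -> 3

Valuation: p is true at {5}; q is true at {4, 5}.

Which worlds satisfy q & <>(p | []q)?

∅

3: q is F, <>(p | []q) is F. ✗
4: q is T, <>(p | []q) is F. ✗
5: q is T, <>(p | []q) is F. ✗
6: q is F, <>(p | []q) is T. ✗
7: q is F, <>(p | []q) is F. ✗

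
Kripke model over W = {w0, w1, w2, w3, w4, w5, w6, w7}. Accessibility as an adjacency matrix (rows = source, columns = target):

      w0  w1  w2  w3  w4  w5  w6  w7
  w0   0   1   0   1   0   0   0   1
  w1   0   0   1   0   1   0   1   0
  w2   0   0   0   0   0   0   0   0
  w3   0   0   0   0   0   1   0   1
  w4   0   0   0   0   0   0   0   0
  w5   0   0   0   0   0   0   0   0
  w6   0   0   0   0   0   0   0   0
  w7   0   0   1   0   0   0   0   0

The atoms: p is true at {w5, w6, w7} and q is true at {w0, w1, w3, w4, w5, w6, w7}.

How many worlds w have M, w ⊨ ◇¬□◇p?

2

w0: successors {w1, w3, w7}; ¬□◇p there: w1:T, w3:T, w7:T. ✓
w1: successors {w2, w4, w6}; ¬□◇p there: w2:F, w4:F, w6:F. ✗
w2: no successors, so ◇¬□◇p fails. ✗
w3: successors {w5, w7}; ¬□◇p there: w5:F, w7:T. ✓
w4: no successors, so ◇¬□◇p fails. ✗
w5: no successors, so ◇¬□◇p fails. ✗
w6: no successors, so ◇¬□◇p fails. ✗
w7: successors {w2}; ¬□◇p there: w2:F. ✗
Satisfying worlds: {w0, w3}.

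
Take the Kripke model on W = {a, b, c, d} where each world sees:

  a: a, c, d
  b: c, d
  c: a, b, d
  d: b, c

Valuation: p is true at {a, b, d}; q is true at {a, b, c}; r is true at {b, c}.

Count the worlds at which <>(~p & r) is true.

a: successors {a, c, d}; ~p & r there: a:F, c:T, d:F. ✓
b: successors {c, d}; ~p & r there: c:T, d:F. ✓
c: successors {a, b, d}; ~p & r there: a:F, b:F, d:F. ✗
d: successors {b, c}; ~p & r there: b:F, c:T. ✓
Satisfying worlds: {a, b, d}.

3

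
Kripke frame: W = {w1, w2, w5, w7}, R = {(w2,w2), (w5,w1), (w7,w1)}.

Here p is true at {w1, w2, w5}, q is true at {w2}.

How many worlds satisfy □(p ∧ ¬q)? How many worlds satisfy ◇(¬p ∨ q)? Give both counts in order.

For □(p ∧ ¬q):
w1: no successors, so □(p ∧ ¬q) holds vacuously. ✓
w2: successors {w2}; p ∧ ¬q there: w2:F. ✗
w5: successors {w1}; p ∧ ¬q there: w1:T. ✓
w7: successors {w1}; p ∧ ¬q there: w1:T. ✓
— 3 worlds.
For ◇(¬p ∨ q):
w1: no successors, so ◇(¬p ∨ q) fails. ✗
w2: successors {w2}; ¬p ∨ q there: w2:T. ✓
w5: successors {w1}; ¬p ∨ q there: w1:F. ✗
w7: successors {w1}; ¬p ∨ q there: w1:F. ✗
— 1 world.

3 and 1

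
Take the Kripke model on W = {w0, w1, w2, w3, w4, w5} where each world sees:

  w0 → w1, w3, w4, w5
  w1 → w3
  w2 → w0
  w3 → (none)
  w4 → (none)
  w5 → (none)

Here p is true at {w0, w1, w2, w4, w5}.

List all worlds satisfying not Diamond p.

{w1, w3, w4, w5}

w0: Diamond p is T. ✗
w1: Diamond p is F. ✓
w2: Diamond p is T. ✗
w3: Diamond p is F. ✓
w4: Diamond p is F. ✓
w5: Diamond p is F. ✓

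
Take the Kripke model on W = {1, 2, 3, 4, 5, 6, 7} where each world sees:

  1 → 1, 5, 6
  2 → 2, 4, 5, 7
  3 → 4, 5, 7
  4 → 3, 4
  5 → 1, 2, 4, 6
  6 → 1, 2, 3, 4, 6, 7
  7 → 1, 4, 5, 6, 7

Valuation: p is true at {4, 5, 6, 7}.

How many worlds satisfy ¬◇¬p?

1

1: ◇¬p is T. ✗
2: ◇¬p is T. ✗
3: ◇¬p is F. ✓
4: ◇¬p is T. ✗
5: ◇¬p is T. ✗
6: ◇¬p is T. ✗
7: ◇¬p is T. ✗
Satisfying worlds: {3}.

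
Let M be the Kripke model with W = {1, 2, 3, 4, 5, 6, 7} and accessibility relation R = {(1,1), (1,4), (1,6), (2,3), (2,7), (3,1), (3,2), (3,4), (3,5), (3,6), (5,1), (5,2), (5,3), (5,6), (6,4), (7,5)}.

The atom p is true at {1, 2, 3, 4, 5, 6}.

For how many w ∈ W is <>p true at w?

6

1: successors {1, 4, 6}; p there: 1:T, 4:T, 6:T. ✓
2: successors {3, 7}; p there: 3:T, 7:F. ✓
3: successors {1, 2, 4, 5, 6}; p there: 1:T, 2:T, 4:T, 5:T, 6:T. ✓
4: no successors, so <>p fails. ✗
5: successors {1, 2, 3, 6}; p there: 1:T, 2:T, 3:T, 6:T. ✓
6: successors {4}; p there: 4:T. ✓
7: successors {5}; p there: 5:T. ✓
Satisfying worlds: {1, 2, 3, 5, 6, 7}.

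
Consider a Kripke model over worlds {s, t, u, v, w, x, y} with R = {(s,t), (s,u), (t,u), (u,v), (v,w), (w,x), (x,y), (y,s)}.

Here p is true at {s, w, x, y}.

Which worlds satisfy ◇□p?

s: successors {t, u}; □p there: t:F, u:F. ✗
t: successors {u}; □p there: u:F. ✗
u: successors {v}; □p there: v:T. ✓
v: successors {w}; □p there: w:T. ✓
w: successors {x}; □p there: x:T. ✓
x: successors {y}; □p there: y:T. ✓
y: successors {s}; □p there: s:F. ✗

{u, v, w, x}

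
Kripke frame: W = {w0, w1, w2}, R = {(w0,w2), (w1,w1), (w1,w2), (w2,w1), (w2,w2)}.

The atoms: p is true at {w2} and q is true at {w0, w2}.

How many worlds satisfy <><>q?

3

w0: successors {w2}; <>q there: w2:T. ✓
w1: successors {w1, w2}; <>q there: w1:T, w2:T. ✓
w2: successors {w1, w2}; <>q there: w1:T, w2:T. ✓
Satisfying worlds: {w0, w1, w2}.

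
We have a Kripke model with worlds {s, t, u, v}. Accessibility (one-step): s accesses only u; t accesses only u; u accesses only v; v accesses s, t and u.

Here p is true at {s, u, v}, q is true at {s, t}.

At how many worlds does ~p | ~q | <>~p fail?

1

s: ~p | ~q is F, <>~p is F. ✗
t: ~p | ~q is T, <>~p is F. ✓
u: ~p | ~q is T, <>~p is F. ✓
v: ~p | ~q is T, <>~p is T. ✓
Satisfying worlds: {t, u, v}.
So ~p | ~q | <>~p fails at the other 1 world.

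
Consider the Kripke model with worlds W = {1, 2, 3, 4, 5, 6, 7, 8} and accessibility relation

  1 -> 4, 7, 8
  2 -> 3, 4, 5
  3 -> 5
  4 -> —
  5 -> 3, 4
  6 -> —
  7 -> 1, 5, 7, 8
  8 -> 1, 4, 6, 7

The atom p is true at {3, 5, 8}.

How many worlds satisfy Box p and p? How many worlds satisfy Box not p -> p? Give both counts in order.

1 and 6

For Box p and p:
1: Box p is F, p is F. ✗
2: Box p is F, p is F. ✗
3: Box p is T, p is T. ✓
4: Box p is T, p is F. ✗
5: Box p is F, p is T. ✗
6: Box p is T, p is F. ✗
7: Box p is F, p is F. ✗
8: Box p is F, p is T. ✗
— 1 world.
For Box not p -> p:
1: Box not p is F, p is F. ✓
2: Box not p is F, p is F. ✓
3: Box not p is F, p is T. ✓
4: Box not p is T, p is F. ✗
5: Box not p is F, p is T. ✓
6: Box not p is T, p is F. ✗
7: Box not p is F, p is F. ✓
8: Box not p is T, p is T. ✓
— 6 worlds.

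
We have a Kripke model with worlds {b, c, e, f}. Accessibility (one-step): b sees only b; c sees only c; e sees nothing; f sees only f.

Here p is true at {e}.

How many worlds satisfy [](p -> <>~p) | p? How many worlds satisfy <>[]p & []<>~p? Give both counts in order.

For [](p -> <>~p) | p:
b: [](p -> <>~p) is T, p is F. ✓
c: [](p -> <>~p) is T, p is F. ✓
e: [](p -> <>~p) is T, p is T. ✓
f: [](p -> <>~p) is T, p is F. ✓
— 4 worlds.
For <>[]p & []<>~p:
b: <>[]p is F, []<>~p is T. ✗
c: <>[]p is F, []<>~p is T. ✗
e: <>[]p is F, []<>~p is T. ✗
f: <>[]p is F, []<>~p is T. ✗
— 0 worlds.

4 and 0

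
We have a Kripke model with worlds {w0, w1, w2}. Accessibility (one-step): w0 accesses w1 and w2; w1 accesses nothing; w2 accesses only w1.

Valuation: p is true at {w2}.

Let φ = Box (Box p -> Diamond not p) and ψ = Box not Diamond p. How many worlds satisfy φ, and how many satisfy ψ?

1 and 3

For Box (Box p -> Diamond not p):
w0: successors {w1, w2}; Box p -> Diamond not p there: w1:F, w2:T. ✗
w1: no successors, so Box (Box p -> Diamond not p) holds vacuously. ✓
w2: successors {w1}; Box p -> Diamond not p there: w1:F. ✗
— 1 world.
For Box not Diamond p:
w0: successors {w1, w2}; not Diamond p there: w1:T, w2:T. ✓
w1: no successors, so Box not Diamond p holds vacuously. ✓
w2: successors {w1}; not Diamond p there: w1:T. ✓
— 3 worlds.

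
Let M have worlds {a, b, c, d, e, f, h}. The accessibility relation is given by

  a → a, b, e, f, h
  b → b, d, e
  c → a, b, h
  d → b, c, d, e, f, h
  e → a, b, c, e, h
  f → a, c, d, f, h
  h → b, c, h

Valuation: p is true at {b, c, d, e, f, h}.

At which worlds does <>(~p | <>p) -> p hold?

a: <>(~p | <>p) is T, p is F. ✗
b: <>(~p | <>p) is T, p is T. ✓
c: <>(~p | <>p) is T, p is T. ✓
d: <>(~p | <>p) is T, p is T. ✓
e: <>(~p | <>p) is T, p is T. ✓
f: <>(~p | <>p) is T, p is T. ✓
h: <>(~p | <>p) is T, p is T. ✓

{b, c, d, e, f, h}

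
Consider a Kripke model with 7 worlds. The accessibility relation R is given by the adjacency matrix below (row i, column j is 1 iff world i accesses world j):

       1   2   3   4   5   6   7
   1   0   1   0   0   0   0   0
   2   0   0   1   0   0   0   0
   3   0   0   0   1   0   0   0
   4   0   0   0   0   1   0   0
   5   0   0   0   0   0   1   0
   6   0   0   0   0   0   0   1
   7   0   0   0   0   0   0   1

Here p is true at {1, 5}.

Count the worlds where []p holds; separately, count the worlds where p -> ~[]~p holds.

1 and 5

For []p:
1: successors {2}; p there: 2:F. ✗
2: successors {3}; p there: 3:F. ✗
3: successors {4}; p there: 4:F. ✗
4: successors {5}; p there: 5:T. ✓
5: successors {6}; p there: 6:F. ✗
6: successors {7}; p there: 7:F. ✗
7: successors {7}; p there: 7:F. ✗
— 1 world.
For p -> ~[]~p:
1: p is T, ~[]~p is F. ✗
2: p is F, ~[]~p is F. ✓
3: p is F, ~[]~p is F. ✓
4: p is F, ~[]~p is T. ✓
5: p is T, ~[]~p is F. ✗
6: p is F, ~[]~p is F. ✓
7: p is F, ~[]~p is F. ✓
— 5 worlds.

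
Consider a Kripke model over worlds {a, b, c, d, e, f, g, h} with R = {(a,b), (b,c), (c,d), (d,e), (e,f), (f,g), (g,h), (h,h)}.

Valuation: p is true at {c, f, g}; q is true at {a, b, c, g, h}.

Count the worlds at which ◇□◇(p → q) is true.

7

a: successors {b}; □◇(p → q) there: b:T. ✓
b: successors {c}; □◇(p → q) there: c:T. ✓
c: successors {d}; □◇(p → q) there: d:F. ✗
d: successors {e}; □◇(p → q) there: e:T. ✓
e: successors {f}; □◇(p → q) there: f:T. ✓
f: successors {g}; □◇(p → q) there: g:T. ✓
g: successors {h}; □◇(p → q) there: h:T. ✓
h: successors {h}; □◇(p → q) there: h:T. ✓
Satisfying worlds: {a, b, d, e, f, g, h}.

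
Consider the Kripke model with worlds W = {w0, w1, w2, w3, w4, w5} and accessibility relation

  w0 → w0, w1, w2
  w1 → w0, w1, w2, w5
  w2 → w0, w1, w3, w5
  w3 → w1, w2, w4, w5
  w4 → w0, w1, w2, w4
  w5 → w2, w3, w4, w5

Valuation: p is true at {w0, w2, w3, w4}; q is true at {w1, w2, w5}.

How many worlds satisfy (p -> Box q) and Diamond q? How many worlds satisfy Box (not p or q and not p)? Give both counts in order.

For (p -> Box q) and Diamond q:
w0: p -> Box q is F, Diamond q is T. ✗
w1: p -> Box q is T, Diamond q is T. ✓
w2: p -> Box q is F, Diamond q is T. ✗
w3: p -> Box q is F, Diamond q is T. ✗
w4: p -> Box q is F, Diamond q is T. ✗
w5: p -> Box q is T, Diamond q is T. ✓
— 2 worlds.
For Box (not p or q and not p):
w0: successors {w0, w1, w2}; not p or q and not p there: w0:F, w1:T, w2:F. ✗
w1: successors {w0, w1, w2, w5}; not p or q and not p there: w0:F, w1:T, w2:F, w5:T. ✗
w2: successors {w0, w1, w3, w5}; not p or q and not p there: w0:F, w1:T, w3:F, w5:T. ✗
w3: successors {w1, w2, w4, w5}; not p or q and not p there: w1:T, w2:F, w4:F, w5:T. ✗
w4: successors {w0, w1, w2, w4}; not p or q and not p there: w0:F, w1:T, w2:F, w4:F. ✗
w5: successors {w2, w3, w4, w5}; not p or q and not p there: w2:F, w3:F, w4:F, w5:T. ✗
— 0 worlds.

2 and 0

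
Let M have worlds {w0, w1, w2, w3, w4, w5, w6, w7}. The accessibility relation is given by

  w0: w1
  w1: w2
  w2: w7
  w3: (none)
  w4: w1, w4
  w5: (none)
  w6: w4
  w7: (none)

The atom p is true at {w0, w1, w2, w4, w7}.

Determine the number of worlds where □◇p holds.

7

w0: successors {w1}; ◇p there: w1:T. ✓
w1: successors {w2}; ◇p there: w2:T. ✓
w2: successors {w7}; ◇p there: w7:F. ✗
w3: no successors, so □◇p holds vacuously. ✓
w4: successors {w1, w4}; ◇p there: w1:T, w4:T. ✓
w5: no successors, so □◇p holds vacuously. ✓
w6: successors {w4}; ◇p there: w4:T. ✓
w7: no successors, so □◇p holds vacuously. ✓
Satisfying worlds: {w0, w1, w3, w4, w5, w6, w7}.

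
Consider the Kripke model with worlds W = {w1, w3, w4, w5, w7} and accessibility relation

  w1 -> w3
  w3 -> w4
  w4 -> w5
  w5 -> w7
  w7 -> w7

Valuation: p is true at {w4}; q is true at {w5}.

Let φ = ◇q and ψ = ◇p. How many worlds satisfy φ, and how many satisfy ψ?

1 and 1

For ◇q:
w1: successors {w3}; q there: w3:F. ✗
w3: successors {w4}; q there: w4:F. ✗
w4: successors {w5}; q there: w5:T. ✓
w5: successors {w7}; q there: w7:F. ✗
w7: successors {w7}; q there: w7:F. ✗
— 1 world.
For ◇p:
w1: successors {w3}; p there: w3:F. ✗
w3: successors {w4}; p there: w4:T. ✓
w4: successors {w5}; p there: w5:F. ✗
w5: successors {w7}; p there: w7:F. ✗
w7: successors {w7}; p there: w7:F. ✗
— 1 world.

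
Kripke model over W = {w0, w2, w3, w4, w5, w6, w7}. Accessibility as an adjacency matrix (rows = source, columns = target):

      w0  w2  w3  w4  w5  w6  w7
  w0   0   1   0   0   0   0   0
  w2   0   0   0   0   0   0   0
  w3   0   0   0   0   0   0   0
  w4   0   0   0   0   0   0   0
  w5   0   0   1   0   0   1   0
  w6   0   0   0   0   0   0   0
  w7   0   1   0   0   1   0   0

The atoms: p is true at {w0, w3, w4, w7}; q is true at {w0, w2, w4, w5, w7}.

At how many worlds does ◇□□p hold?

w0: successors {w2}; □□p there: w2:T. ✓
w2: no successors, so ◇□□p fails. ✗
w3: no successors, so ◇□□p fails. ✗
w4: no successors, so ◇□□p fails. ✗
w5: successors {w3, w6}; □□p there: w3:T, w6:T. ✓
w6: no successors, so ◇□□p fails. ✗
w7: successors {w2, w5}; □□p there: w2:T, w5:T. ✓
Satisfying worlds: {w0, w5, w7}.

3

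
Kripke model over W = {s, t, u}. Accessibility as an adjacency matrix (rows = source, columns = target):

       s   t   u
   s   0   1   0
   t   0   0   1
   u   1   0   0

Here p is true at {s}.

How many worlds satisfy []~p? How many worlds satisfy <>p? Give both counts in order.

For []~p:
s: successors {t}; ~p there: t:T. ✓
t: successors {u}; ~p there: u:T. ✓
u: successors {s}; ~p there: s:F. ✗
— 2 worlds.
For <>p:
s: successors {t}; p there: t:F. ✗
t: successors {u}; p there: u:F. ✗
u: successors {s}; p there: s:T. ✓
— 1 world.

2 and 1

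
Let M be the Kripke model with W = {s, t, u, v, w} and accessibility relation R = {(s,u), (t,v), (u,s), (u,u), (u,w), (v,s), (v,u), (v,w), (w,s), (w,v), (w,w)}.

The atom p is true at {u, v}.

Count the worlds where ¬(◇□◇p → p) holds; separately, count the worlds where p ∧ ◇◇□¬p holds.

For ¬(◇□◇p → p):
s: ◇□◇p → p is F. ✓
t: ◇□◇p → p is F. ✓
u: ◇□◇p → p is T. ✗
v: ◇□◇p → p is T. ✗
w: ◇□◇p → p is F. ✓
— 3 worlds.
For p ∧ ◇◇□¬p:
s: p is F, ◇◇□¬p is F. ✗
t: p is F, ◇◇□¬p is F. ✗
u: p is T, ◇◇□¬p is F. ✗
v: p is T, ◇◇□¬p is F. ✗
w: p is F, ◇◇□¬p is F. ✗
— 0 worlds.

3 and 0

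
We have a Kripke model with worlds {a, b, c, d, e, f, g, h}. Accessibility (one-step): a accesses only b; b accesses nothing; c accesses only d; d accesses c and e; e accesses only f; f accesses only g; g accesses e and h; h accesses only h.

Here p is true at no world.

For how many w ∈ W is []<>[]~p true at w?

a: successors {b}; <>[]~p there: b:F. ✗
b: no successors, so []<>[]~p holds vacuously. ✓
c: successors {d}; <>[]~p there: d:T. ✓
d: successors {c, e}; <>[]~p there: c:T, e:T. ✓
e: successors {f}; <>[]~p there: f:T. ✓
f: successors {g}; <>[]~p there: g:T. ✓
g: successors {e, h}; <>[]~p there: e:T, h:T. ✓
h: successors {h}; <>[]~p there: h:T. ✓
Satisfying worlds: {b, c, d, e, f, g, h}.

7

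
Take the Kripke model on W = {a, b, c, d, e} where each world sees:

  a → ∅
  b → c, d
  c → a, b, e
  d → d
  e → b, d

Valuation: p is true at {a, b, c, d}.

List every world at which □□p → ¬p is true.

a: □□p is T, ¬p is F. ✗
b: □□p is F, ¬p is F. ✓
c: □□p is T, ¬p is F. ✗
d: □□p is T, ¬p is F. ✗
e: □□p is T, ¬p is T. ✓

{b, e}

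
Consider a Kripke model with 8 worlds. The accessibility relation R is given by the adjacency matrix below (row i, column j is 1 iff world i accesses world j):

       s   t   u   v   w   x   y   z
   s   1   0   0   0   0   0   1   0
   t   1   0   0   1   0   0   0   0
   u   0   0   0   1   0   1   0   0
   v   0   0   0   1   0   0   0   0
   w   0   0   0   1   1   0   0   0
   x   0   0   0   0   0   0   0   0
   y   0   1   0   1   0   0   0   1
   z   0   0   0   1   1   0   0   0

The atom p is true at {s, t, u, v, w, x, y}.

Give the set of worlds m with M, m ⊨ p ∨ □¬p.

s: p is T, □¬p is F. ✓
t: p is T, □¬p is F. ✓
u: p is T, □¬p is F. ✓
v: p is T, □¬p is F. ✓
w: p is T, □¬p is F. ✓
x: p is T, □¬p is T. ✓
y: p is T, □¬p is F. ✓
z: p is F, □¬p is F. ✗

{s, t, u, v, w, x, y}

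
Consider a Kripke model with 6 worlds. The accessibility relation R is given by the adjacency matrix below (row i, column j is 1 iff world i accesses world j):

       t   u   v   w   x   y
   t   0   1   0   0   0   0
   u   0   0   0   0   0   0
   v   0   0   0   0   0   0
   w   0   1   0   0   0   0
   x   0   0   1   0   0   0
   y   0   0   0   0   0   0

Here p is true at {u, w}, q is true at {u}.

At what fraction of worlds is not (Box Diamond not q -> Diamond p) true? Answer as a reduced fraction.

1/2

t: Box Diamond not q -> Diamond p is T. ✗
u: Box Diamond not q -> Diamond p is F. ✓
v: Box Diamond not q -> Diamond p is F. ✓
w: Box Diamond not q -> Diamond p is T. ✗
x: Box Diamond not q -> Diamond p is T. ✗
y: Box Diamond not q -> Diamond p is F. ✓
That's 3 of 6 worlds, so 3/6 = 1/2.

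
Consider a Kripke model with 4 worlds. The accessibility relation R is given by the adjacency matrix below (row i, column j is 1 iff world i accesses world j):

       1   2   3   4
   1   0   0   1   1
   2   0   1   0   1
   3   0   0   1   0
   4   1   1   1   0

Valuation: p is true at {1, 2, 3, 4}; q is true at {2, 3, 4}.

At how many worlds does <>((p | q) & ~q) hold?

1: successors {3, 4}; (p | q) & ~q there: 3:F, 4:F. ✗
2: successors {2, 4}; (p | q) & ~q there: 2:F, 4:F. ✗
3: successors {3}; (p | q) & ~q there: 3:F. ✗
4: successors {1, 2, 3}; (p | q) & ~q there: 1:T, 2:F, 3:F. ✓
Satisfying worlds: {4}.

1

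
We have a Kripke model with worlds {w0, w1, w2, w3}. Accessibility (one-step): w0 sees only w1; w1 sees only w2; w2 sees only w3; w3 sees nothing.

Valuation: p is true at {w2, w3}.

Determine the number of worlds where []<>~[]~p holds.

2

w0: successors {w1}; <>~[]~p there: w1:T. ✓
w1: successors {w2}; <>~[]~p there: w2:F. ✗
w2: successors {w3}; <>~[]~p there: w3:F. ✗
w3: no successors, so []<>~[]~p holds vacuously. ✓
Satisfying worlds: {w0, w3}.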